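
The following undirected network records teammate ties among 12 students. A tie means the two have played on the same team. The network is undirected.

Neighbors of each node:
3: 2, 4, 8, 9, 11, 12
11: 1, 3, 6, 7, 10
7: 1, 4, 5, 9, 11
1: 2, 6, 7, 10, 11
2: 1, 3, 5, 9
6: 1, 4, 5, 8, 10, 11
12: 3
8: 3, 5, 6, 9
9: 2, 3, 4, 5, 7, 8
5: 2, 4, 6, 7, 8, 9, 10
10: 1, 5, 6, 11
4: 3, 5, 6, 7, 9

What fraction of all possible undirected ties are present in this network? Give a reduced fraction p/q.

29/66

There are 29 edges and 12 nodes, so the maximum possible is C(12,2) = 66.
Density = 29/66.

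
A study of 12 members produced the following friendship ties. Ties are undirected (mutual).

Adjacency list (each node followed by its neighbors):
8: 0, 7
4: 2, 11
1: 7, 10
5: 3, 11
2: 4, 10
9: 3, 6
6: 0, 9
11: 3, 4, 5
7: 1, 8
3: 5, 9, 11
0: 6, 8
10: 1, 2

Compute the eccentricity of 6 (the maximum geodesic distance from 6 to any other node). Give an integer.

5

Distances from 6: 0:1, 1:4, 2:5, 3:2, 4:4, 5:3, 7:3, 8:2, 9:1, 10:5, 11:3.
The largest is 5 (to 2 and 10), so the eccentricity of 6 is 5.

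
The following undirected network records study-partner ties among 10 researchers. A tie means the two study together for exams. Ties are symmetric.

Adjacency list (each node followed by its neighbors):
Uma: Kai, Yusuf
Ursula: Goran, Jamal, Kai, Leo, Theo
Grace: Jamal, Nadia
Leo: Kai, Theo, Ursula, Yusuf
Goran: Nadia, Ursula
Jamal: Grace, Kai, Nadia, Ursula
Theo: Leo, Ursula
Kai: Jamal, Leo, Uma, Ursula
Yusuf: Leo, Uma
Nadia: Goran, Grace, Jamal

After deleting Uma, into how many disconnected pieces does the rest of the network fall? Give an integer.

1

Uma's neighbors (Kai and Yusuf) remain reachable from one another through other ties, so the rest of the network stays in one piece.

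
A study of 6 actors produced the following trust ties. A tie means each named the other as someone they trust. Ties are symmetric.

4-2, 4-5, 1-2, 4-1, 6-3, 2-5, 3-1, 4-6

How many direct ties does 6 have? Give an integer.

6 is directly tied to 3 and 4. That is 2 neighbors, so the degree of 6 is 2.

2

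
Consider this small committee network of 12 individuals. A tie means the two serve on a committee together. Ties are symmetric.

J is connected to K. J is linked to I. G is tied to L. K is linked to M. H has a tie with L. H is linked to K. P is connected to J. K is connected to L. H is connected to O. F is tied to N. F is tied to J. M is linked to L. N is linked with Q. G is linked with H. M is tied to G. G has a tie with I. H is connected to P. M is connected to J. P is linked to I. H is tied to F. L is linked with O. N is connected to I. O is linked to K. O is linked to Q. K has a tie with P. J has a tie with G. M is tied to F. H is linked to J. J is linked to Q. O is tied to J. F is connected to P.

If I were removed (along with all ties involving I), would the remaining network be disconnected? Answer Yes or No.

No

Even without I, every remaining node can still reach every other (the residual graph is connected), so I is not a cut vertex.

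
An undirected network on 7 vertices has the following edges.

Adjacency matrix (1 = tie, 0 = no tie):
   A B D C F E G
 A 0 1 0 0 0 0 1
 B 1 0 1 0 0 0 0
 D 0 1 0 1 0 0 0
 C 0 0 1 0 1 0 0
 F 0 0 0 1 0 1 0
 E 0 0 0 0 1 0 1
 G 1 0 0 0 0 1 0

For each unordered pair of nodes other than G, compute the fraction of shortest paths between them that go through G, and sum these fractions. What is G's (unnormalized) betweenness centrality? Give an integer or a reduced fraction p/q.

Pairs whose geodesics pass through G — A–F: 1; A–E: 1; B–E: 1.
All other pairs contribute 0.
Summing the contributions gives betweenness(G) = 3.

3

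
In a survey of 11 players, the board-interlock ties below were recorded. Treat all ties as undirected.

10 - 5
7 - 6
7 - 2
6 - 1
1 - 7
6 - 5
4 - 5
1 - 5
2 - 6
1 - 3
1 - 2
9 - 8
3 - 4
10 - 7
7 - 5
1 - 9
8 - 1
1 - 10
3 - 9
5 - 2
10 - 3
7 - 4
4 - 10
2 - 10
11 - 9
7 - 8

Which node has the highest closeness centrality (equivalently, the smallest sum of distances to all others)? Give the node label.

Farness (sum of distances to all others) for each node — 1:12, 2:16, 3:16, 4:17, 5:15, 6:17, 7:14, 8:17, 9:16, 10:15, 11:25.
The smallest farness is 12, for 1, so 1 has the highest closeness.

1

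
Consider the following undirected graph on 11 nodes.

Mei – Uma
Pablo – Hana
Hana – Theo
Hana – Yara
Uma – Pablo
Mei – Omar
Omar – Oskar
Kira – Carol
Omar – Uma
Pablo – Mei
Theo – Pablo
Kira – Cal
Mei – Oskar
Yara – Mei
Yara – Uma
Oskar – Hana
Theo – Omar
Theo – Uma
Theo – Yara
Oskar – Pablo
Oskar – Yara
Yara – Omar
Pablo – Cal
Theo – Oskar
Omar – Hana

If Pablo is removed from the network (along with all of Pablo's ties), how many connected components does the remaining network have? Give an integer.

Without Pablo, the remaining ties split the others into: {Hana, Mei, Omar, Oskar, Theo, Uma, Yara}; {Cal, Carol, Kira}.
That's 2 separate components.

2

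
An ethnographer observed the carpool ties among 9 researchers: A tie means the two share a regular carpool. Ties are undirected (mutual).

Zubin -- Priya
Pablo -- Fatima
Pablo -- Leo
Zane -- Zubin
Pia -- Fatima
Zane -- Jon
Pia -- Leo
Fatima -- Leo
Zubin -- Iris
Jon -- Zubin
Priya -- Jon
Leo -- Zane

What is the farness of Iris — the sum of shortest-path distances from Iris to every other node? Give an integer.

22

Distances from Iris: Fatima:4, Jon:2, Leo:3, Pablo:4, Pia:4, Priya:2, Zane:2, Zubin:1.
Sum = 4 + 2 + 3 + 4 + 4 + 2 + 2 + 1 = 22.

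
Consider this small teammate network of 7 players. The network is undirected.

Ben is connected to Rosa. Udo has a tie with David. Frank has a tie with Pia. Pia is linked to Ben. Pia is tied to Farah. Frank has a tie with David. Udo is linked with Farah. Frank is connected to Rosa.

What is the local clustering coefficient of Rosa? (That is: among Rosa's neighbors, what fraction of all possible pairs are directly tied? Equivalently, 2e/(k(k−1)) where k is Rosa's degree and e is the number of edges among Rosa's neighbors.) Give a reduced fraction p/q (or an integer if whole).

Rosa's neighbors: Ben and Frank (k = 2).
Possible neighbor pairs: C(2,2) = 1. Edges among them: none → e = 0.
Clustering(Rosa) = 0/1.

0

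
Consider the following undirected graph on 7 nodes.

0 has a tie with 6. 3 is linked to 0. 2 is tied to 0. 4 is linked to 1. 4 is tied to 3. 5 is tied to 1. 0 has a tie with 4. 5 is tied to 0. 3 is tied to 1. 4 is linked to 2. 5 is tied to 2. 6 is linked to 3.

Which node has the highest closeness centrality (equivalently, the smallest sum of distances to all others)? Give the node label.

0

Farness (sum of distances to all others) for each node — 0:7, 1:9, 2:9, 3:8, 4:8, 5:9, 6:10.
The smallest farness is 7, for 0, so 0 has the highest closeness.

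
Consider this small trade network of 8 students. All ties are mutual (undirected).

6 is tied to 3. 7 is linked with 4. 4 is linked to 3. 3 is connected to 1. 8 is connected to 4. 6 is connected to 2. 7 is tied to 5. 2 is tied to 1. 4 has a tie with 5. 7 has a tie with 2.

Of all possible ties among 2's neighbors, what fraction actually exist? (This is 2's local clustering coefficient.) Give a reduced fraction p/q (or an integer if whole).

2's neighbors: 1, 6, and 7 (k = 3).
Possible neighbor pairs: C(3,2) = 3. Edges among them: none → e = 0.
Clustering(2) = 0/3 = 0.

0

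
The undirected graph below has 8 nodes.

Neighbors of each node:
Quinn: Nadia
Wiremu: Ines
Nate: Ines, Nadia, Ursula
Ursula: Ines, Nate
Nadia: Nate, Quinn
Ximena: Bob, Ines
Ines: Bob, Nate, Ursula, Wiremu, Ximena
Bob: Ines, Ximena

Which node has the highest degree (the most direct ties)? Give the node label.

Ines

Degrees — Bob:2, Ines:5, Nadia:2, Nate:3, Quinn:1, Ursula:2, Wiremu:1, Ximena:2.
The maximum is 5, attained only by Ines.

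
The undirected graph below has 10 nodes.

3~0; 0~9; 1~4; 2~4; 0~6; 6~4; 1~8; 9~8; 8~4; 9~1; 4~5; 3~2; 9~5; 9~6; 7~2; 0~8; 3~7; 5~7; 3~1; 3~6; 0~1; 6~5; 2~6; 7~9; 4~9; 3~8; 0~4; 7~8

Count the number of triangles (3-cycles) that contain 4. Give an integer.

11

4's neighbors: 0, 1, 2, 5, 6, 8, and 9.
Neighbor pairs that are themselves tied: 4–0–1; 4–0–6; 4–0–8; 4–0–9; 4–1–8; 4–1–9; 4–2–6; 4–5–6; 4–5–9; 4–6–9; 4–8–9. Each forms one triangle with 4, for 11 in total.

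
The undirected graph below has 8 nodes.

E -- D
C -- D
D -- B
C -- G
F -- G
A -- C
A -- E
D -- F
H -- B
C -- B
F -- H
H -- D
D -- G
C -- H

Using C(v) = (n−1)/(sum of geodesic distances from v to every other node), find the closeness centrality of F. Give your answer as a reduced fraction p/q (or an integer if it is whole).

7/12

Distances from F: A:3, B:2, C:2, D:1, E:2, G:1, H:1. Sum = 12.
n = 8, so closeness = 7/12.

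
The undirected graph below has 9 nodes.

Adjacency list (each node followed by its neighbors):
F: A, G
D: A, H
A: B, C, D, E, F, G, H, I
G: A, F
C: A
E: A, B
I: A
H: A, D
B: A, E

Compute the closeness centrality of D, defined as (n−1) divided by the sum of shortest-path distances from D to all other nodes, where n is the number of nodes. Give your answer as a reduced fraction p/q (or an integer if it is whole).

4/7

Distances from D: A:1, B:2, C:2, E:2, F:2, G:2, H:1, I:2. Sum = 14.
n = 9, so closeness = 8/14 = 4/7.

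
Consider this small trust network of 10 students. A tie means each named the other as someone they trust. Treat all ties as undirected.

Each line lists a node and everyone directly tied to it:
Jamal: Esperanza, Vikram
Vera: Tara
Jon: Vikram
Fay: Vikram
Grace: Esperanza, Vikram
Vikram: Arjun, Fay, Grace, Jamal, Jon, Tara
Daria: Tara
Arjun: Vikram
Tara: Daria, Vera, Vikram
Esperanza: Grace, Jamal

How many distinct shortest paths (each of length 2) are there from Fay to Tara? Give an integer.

1

The shortest distance is 2, and the only length-2 path is Fay–Vikram–Tara. So there is exactly 1 shortest path.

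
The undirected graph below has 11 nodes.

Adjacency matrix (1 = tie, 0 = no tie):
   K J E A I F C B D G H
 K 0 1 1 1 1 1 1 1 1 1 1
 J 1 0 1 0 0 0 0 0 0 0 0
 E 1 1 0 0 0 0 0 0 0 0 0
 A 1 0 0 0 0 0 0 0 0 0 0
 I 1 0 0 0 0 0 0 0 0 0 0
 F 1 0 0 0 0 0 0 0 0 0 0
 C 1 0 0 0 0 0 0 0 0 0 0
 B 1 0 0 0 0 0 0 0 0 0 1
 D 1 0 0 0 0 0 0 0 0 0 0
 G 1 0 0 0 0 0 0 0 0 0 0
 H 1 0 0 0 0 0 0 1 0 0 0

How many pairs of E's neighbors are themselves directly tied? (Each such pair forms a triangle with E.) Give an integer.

E's neighbors: J and K.
Neighbor pairs that are themselves tied: E–J–K. Each forms one triangle with E, for 1 in total.

1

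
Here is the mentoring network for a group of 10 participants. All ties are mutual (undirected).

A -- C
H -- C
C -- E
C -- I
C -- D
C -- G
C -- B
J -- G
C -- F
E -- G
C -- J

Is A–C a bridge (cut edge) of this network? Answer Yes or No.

Yes

Without the A–C edge there is no alternate route between A and C, so the network disconnects. It is a bridge.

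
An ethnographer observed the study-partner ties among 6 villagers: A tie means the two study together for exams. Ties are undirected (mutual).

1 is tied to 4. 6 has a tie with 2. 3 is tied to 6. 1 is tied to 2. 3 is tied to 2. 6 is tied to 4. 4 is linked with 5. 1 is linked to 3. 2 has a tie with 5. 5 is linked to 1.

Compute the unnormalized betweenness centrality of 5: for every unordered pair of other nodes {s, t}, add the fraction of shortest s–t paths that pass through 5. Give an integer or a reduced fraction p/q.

Pairs whose geodesics pass through 5 — 2–4: 1/3.
All other pairs contribute 0.
Summing the contributions gives betweenness(5) = 1/3.

1/3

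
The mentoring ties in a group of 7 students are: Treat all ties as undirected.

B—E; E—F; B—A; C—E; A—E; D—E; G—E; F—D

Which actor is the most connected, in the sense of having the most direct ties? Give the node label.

E

Degrees — A:2, B:2, C:1, D:2, E:6, F:2, G:1.
The maximum is 6, attained only by E.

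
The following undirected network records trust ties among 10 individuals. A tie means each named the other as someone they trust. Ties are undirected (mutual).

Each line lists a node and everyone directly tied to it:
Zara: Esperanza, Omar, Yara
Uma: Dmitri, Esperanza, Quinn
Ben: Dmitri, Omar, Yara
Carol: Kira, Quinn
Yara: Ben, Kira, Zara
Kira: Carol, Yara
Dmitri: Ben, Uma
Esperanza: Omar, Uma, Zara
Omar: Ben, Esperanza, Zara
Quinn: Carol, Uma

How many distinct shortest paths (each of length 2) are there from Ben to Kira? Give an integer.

The shortest distance is 2, and the only length-2 path is Ben–Yara–Kira. So there is exactly 1 shortest path.

1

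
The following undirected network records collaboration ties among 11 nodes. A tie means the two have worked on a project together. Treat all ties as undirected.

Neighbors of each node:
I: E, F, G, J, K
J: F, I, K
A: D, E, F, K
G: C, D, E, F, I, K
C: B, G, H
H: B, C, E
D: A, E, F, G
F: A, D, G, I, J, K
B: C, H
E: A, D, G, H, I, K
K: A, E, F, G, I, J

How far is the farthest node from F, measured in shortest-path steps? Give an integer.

Distances from F: A:1, B:3, C:2, D:1, E:2, G:1, H:3, I:1, J:1, K:1.
The largest is 3 (to H and B), so the eccentricity of F is 3.

3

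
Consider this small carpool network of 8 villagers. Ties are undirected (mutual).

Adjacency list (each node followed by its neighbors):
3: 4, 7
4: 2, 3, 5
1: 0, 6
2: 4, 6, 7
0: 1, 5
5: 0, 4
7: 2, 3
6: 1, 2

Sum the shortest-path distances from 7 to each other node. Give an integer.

Distances from 7: 0:4, 1:3, 2:1, 3:1, 4:2, 5:3, 6:2.
Sum = 4 + 3 + 1 + 1 + 2 + 3 + 2 = 16.

16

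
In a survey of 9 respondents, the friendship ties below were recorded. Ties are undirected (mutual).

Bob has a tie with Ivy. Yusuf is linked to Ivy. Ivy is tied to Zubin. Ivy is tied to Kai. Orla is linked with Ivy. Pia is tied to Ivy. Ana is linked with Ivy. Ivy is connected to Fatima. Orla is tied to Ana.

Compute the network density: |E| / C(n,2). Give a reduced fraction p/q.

There are 9 edges and 9 nodes, so the maximum possible is C(9,2) = 36.
Density = 9/36 = 1/4.

1/4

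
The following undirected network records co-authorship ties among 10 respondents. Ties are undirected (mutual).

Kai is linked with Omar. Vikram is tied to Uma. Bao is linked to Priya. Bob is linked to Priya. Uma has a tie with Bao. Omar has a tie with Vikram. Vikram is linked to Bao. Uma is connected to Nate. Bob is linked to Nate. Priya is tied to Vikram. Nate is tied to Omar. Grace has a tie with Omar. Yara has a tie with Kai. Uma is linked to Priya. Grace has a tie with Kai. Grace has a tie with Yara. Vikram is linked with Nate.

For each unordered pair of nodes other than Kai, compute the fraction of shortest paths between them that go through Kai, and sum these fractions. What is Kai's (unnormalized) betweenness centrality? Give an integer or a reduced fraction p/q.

7/2

Pairs whose geodesics pass through Kai — Yara–Omar: 1/2; Yara–Bao: 1/2; Yara–Uma: 2/4; Yara–Nate: 1/2; Yara–Vikram: 1/2; Yara–Bob: 1/2; Yara–Priya: 1/2.
All other pairs contribute 0.
Summing the contributions gives betweenness(Kai) = 7/2.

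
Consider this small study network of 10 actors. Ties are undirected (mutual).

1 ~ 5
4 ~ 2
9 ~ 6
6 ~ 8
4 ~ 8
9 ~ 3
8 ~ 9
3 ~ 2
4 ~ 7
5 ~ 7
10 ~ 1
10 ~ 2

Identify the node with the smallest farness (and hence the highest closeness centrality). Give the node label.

4

Farness (sum of distances to all others) for each node — 1:25, 2:17, 3:20, 4:16, 5:24, 6:25, 7:20, 8:19, 9:21, 10:21.
The smallest farness is 16, for 4, so 4 has the highest closeness.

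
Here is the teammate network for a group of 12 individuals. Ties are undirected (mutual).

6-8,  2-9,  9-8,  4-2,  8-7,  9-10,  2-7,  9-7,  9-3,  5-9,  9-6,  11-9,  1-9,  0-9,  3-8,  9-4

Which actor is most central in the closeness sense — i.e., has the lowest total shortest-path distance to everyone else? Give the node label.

9

Farness (sum of distances to all others) for each node — 0:21, 1:21, 2:19, 3:20, 4:20, 5:21, 6:20, 7:19, 8:18, 9:11, 10:21, 11:21.
The smallest farness is 11, for 9, so 9 has the highest closeness.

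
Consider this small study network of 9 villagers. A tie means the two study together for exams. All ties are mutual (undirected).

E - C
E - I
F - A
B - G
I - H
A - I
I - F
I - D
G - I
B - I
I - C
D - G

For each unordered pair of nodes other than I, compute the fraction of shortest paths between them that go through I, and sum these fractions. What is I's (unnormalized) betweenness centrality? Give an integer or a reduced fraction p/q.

47/2

Pairs whose geodesics pass through I — E–D: 1; E–B: 1; E–F: 1; E–A: 1; E–G: 1; E–H: 1; D–B: 1/2; D–F: 1; D–A: 1; D–H: 1; D–C: 1; B–F: 1; B–A: 1; B–H: 1 … (+10 more pairs).
All other pairs contribute 0.
Summing the contributions gives betweenness(I) = 47/2.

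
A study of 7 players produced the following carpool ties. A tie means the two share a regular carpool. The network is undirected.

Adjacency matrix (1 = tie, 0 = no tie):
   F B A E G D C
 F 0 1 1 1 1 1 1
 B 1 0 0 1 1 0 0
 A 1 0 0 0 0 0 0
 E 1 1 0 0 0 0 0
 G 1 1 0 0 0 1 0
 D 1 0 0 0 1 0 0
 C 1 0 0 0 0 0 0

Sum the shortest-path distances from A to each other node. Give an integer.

11

Distances from A: B:2, C:2, D:2, E:2, F:1, G:2.
Sum = 2 + 2 + 2 + 2 + 1 + 2 = 11.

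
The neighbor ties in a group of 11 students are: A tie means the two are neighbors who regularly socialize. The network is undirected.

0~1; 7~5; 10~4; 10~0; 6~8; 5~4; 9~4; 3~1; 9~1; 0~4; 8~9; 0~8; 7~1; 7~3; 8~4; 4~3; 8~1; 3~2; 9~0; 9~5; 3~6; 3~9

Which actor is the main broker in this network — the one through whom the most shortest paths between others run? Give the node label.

Unnormalized betweenness of each node: 0:35/12, 1:23/6, 2:0, 3:277/20, 4:257/30, 5:7/6, 6:1/2, 7:41/30, 8:229/60, 9:239/60, 10:0.
3 has the largest value, 277/20, making it the main broker — the node through which the most shortest paths run.

3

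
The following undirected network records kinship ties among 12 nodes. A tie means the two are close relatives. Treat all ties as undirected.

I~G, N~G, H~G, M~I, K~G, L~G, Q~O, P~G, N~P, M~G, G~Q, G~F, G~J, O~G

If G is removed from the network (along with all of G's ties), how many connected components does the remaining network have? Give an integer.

Without G, the remaining ties split the others into: {I, M}; {K}; {F}; {N, P}; {O, Q}; {J}; {H}; {L}.
That's 8 separate components.

8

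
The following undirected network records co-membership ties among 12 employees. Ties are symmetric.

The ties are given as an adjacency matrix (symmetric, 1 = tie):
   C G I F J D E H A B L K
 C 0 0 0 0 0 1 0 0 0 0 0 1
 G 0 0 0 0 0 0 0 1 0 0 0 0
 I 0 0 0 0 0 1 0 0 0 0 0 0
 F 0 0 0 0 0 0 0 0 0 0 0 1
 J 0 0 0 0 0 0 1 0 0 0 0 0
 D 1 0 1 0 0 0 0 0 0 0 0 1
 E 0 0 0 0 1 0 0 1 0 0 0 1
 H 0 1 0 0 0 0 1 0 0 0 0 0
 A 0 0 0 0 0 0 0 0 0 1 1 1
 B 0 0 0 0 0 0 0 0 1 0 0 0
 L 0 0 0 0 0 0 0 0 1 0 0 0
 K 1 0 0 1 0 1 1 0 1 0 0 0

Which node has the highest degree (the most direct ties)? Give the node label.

Degrees — A:3, B:1, C:2, D:3, E:3, F:1, G:1, H:2, I:1, J:1, K:5, L:1.
The maximum is 5, attained only by K.

K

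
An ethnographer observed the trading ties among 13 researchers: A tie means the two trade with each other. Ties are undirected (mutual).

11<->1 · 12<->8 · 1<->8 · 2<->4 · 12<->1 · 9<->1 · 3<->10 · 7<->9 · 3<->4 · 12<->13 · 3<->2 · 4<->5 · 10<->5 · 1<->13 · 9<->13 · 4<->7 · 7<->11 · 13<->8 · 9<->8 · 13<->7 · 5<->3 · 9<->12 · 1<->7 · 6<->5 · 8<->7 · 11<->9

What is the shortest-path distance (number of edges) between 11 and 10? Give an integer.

One shortest route is 11 – 7 – 4 – 3 – 10, which uses 4 edges, and at distance 3 from 11 we only reach {2, 3, 5}, which does not include 10. So d(11,10) = 4.

4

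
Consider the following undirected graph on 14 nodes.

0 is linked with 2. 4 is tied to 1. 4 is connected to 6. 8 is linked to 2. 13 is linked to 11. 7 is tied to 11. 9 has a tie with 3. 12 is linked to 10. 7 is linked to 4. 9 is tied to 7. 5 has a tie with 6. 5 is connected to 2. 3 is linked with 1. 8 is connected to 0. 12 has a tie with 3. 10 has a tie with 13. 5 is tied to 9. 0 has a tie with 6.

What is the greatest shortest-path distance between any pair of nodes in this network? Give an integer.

6

Eccentricity of each node (its greatest distance to any other): 0:6, 1:4, 2:5, 3:4, 4:4, 5:4, 6:5, 7:4, 8:6, 9:3, 10:6, 11:5, 12:5, 13:6.
The maximum eccentricity is 6, realized for instance by the pair 8–10 via 8 – 2 – 5 – 9 – 3 – 12 – 10. So the diameter is 6.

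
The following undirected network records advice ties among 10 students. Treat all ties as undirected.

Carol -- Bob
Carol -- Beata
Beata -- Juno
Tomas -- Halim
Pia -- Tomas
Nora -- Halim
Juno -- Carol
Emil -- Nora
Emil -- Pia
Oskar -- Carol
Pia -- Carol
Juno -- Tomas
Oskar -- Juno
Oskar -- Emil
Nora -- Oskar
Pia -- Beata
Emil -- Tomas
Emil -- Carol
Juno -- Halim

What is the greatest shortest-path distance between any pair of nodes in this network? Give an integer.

3

Eccentricity of each node (its greatest distance to any other): Beata:3, Bob:3, Carol:2, Emil:2, Halim:3, Juno:2, Nora:3, Oskar:2, Pia:2, Tomas:3.
The maximum eccentricity is 3, realized for instance by the pair Nora–Beata via Nora – Oskar – Juno – Beata. So the diameter is 3.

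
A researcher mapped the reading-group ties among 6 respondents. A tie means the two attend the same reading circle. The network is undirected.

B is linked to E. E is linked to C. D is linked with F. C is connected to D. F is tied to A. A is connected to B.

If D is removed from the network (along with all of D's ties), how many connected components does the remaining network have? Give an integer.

D's neighbors (C and F) remain reachable from one another through other ties, so the rest of the network stays in one piece.

1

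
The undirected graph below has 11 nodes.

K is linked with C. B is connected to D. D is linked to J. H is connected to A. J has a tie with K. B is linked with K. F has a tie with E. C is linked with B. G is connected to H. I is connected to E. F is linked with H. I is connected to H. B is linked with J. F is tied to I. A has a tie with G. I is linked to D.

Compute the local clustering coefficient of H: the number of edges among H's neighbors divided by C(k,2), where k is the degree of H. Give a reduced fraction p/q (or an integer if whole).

H's neighbors: A, F, G, and I (k = 4).
Possible neighbor pairs: C(4,2) = 6. Edges among them: A–G, F–I → e = 2.
Clustering(H) = 2/6 = 1/3.

1/3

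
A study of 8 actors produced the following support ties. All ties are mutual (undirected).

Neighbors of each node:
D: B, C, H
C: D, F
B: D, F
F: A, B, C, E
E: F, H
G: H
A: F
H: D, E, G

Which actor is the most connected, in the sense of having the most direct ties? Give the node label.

Degrees — A:1, B:2, C:2, D:3, E:2, F:4, G:1, H:3.
The maximum is 4, attained only by F.

F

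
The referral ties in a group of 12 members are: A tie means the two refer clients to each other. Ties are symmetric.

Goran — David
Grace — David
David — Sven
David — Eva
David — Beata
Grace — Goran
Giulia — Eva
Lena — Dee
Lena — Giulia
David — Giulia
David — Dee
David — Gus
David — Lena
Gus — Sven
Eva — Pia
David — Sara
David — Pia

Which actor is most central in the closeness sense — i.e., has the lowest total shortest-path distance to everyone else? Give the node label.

David

Farness (sum of distances to all others) for each node — Beata:21, David:11, Dee:20, Eva:19, Giulia:19, Goran:20, Grace:20, Gus:20, Lena:19, Pia:20, Sara:21, Sven:20.
The smallest farness is 11, for David, so David has the highest closeness.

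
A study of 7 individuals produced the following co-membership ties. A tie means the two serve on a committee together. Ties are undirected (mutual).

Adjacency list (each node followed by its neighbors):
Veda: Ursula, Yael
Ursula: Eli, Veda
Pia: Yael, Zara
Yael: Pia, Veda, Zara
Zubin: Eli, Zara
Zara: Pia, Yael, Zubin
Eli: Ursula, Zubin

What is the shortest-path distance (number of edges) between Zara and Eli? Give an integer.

One shortest route is Zara – Zubin – Eli, which uses 2 edges, and Zara and Eli are not directly tied, so nothing shorter exists. So d(Zara,Eli) = 2.

2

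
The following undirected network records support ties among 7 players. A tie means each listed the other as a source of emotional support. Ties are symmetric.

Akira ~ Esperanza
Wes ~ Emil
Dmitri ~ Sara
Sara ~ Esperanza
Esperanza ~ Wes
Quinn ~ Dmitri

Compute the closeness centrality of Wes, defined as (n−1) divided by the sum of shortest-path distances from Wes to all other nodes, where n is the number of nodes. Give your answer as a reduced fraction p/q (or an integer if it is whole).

Distances from Wes: Akira:2, Dmitri:3, Emil:1, Esperanza:1, Quinn:4, Sara:2. Sum = 13.
n = 7, so closeness = 6/13.

6/13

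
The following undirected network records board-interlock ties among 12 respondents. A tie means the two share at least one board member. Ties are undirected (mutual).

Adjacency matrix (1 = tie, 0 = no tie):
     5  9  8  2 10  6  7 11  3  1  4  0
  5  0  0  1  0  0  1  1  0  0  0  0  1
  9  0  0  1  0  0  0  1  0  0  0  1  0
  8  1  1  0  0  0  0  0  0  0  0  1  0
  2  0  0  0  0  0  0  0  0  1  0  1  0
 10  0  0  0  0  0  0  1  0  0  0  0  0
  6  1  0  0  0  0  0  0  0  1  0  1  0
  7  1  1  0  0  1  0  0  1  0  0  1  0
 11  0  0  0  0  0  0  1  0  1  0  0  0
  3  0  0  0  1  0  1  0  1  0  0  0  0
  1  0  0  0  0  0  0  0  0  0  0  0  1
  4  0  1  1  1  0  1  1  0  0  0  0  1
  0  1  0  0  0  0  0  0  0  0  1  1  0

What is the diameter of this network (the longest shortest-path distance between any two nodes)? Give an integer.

Eccentricity of each node (its greatest distance to any other): 0:3, 1:4, 2:3, 3:4, 4:2, 5:3, 6:3, 7:3, 8:3, 9:3, 10:4, 11:4.
The maximum eccentricity is 4, realized for instance by the pair 10–1 via 10 – 7 – 5 – 0 – 1. So the diameter is 4.

4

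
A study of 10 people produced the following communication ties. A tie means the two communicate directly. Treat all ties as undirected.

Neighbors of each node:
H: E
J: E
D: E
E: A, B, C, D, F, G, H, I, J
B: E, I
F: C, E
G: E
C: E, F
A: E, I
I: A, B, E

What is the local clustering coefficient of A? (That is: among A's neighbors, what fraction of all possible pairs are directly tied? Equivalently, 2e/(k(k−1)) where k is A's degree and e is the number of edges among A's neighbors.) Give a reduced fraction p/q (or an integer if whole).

A's neighbors: E and I (k = 2).
Possible neighbor pairs: C(2,2) = 1. Edges among them: E–I → e = 1.
Clustering(A) = 1/1.

1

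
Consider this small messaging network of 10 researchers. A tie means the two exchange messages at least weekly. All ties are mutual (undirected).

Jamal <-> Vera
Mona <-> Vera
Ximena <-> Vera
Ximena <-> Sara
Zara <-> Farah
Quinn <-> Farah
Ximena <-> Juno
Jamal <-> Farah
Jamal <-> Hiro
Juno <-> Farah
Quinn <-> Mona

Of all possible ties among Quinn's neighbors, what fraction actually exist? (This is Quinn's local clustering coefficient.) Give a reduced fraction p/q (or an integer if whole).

0

Quinn's neighbors: Farah and Mona (k = 2).
Possible neighbor pairs: C(2,2) = 1. Edges among them: none → e = 0.
Clustering(Quinn) = 0/1.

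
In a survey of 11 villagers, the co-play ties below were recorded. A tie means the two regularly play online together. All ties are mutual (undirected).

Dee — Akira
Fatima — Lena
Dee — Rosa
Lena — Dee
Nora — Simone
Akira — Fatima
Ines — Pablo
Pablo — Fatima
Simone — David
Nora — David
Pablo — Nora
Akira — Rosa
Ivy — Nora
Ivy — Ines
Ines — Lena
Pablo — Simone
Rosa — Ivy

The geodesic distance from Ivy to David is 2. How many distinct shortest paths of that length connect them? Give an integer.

The shortest distance is 2, and the only length-2 path is Ivy–Nora–David. So there is exactly 1 shortest path.

1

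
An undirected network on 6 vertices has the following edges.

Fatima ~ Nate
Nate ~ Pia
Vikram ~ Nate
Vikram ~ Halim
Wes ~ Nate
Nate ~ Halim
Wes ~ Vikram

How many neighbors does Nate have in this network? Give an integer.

5

Nate is directly tied to Fatima, Halim, Pia, Vikram, and Wes. That is 5 neighbors, so the degree of Nate is 5.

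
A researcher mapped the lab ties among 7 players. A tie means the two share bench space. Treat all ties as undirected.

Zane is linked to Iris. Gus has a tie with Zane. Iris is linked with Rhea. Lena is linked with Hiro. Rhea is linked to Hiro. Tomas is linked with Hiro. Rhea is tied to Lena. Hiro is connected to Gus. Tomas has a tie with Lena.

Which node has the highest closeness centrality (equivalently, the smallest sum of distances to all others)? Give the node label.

Hiro

Farness (sum of distances to all others) for each node — Gus:10, Hiro:8, Iris:11, Lena:10, Rhea:9, Tomas:12, Zane:12.
The smallest farness is 8, for Hiro, so Hiro has the highest closeness.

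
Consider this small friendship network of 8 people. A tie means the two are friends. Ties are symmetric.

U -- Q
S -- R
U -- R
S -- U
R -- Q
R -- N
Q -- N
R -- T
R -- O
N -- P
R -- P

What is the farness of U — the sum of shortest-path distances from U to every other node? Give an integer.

Distances from U: N:2, O:2, P:2, Q:1, R:1, S:1, T:2.
Sum = 2 + 2 + 2 + 1 + 1 + 1 + 2 = 11.

11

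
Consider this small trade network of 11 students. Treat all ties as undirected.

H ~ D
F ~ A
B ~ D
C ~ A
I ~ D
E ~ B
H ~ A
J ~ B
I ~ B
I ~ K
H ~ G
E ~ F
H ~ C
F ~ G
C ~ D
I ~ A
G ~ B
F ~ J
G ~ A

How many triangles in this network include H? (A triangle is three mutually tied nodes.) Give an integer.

3

H's neighbors: A, C, D, and G.
Neighbor pairs that are themselves tied: H–A–C; H–A–G; H–C–D. Each forms one triangle with H, for 3 in total.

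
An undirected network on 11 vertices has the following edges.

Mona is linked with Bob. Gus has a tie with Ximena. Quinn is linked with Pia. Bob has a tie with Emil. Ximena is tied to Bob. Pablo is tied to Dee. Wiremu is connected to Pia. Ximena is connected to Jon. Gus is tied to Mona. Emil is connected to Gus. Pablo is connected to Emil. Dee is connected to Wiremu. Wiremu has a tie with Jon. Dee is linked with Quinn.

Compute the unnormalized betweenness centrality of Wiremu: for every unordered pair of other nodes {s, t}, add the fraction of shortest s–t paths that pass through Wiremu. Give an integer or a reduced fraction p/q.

23/2

Pairs whose geodesics pass through Wiremu — Pia–Dee: 1/2; Pia–Pablo: 1/2; Pia–Emil: 1/2; Pia–Bob: 1; Pia–Mona: 2/2; Pia–Gus: 1; Pia–Ximena: 1; Pia–Jon: 1; Quinn–Ximena: 2/2; Quinn–Jon: 2/2; Dee–Ximena: 1; Dee–Jon: 1; Pablo–Jon: 1.
All other pairs contribute 0.
Summing the contributions gives betweenness(Wiremu) = 23/2.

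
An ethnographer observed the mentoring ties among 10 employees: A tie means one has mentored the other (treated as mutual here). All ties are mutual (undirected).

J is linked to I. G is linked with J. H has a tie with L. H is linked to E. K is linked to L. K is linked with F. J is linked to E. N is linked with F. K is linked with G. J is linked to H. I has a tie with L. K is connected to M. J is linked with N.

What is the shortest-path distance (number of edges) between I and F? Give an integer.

One shortest route is I – J – N – F, which uses 3 edges, and at distance 2 from I we only reach {E, G, H, K, N}, which does not include F. So d(I,F) = 3.

3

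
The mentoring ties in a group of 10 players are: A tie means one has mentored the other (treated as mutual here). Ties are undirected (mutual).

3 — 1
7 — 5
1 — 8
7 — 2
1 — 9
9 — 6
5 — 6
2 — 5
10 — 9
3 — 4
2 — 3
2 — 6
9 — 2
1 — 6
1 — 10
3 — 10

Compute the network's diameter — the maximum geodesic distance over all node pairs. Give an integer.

4

Eccentricity of each node (its greatest distance to any other): 1:3, 2:3, 3:2, 4:3, 5:3, 6:3, 7:4, 8:4, 9:3, 10:3.
The maximum eccentricity is 4, realized for instance by the pair 8–7 via 8 – 1 – 3 – 2 – 7. So the diameter is 4.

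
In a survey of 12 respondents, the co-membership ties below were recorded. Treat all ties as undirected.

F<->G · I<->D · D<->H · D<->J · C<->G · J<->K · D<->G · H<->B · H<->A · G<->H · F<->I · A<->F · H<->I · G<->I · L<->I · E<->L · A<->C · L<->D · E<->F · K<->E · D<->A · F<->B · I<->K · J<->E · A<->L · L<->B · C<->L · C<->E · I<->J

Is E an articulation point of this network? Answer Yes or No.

No

Even without E, every remaining node can still reach every other (the residual graph is connected), so E is not a cut vertex.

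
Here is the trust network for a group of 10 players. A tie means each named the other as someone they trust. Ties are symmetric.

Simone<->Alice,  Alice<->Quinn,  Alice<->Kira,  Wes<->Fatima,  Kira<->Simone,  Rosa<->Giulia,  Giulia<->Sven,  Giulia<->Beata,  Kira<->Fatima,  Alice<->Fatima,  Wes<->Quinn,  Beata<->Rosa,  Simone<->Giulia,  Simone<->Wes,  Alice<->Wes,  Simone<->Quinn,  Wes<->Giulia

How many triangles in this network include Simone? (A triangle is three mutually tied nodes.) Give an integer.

Simone's neighbors: Alice, Giulia, Kira, Quinn, and Wes.
Neighbor pairs that are themselves tied: Simone–Alice–Kira; Simone–Alice–Quinn; Simone–Alice–Wes; Simone–Giulia–Wes; Simone–Quinn–Wes. Each forms one triangle with Simone, for 5 in total.

5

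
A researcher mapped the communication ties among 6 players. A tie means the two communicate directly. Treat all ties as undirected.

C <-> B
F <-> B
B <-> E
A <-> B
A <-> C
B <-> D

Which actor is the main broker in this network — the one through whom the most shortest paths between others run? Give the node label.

Unnormalized betweenness of each node: A:0, B:9, C:0, D:0, E:0, F:0.
B has the largest value, 9, making it the main broker — the node through which the most shortest paths run.

B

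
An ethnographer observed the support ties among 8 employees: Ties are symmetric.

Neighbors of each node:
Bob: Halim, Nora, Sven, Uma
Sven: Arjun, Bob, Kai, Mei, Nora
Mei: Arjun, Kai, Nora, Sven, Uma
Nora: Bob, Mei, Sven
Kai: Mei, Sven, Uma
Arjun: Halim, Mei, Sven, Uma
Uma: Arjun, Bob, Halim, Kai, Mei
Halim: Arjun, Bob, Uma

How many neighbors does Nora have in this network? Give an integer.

3

Nora is directly tied to Bob, Mei, and Sven. That is 3 neighbors, so the degree of Nora is 3.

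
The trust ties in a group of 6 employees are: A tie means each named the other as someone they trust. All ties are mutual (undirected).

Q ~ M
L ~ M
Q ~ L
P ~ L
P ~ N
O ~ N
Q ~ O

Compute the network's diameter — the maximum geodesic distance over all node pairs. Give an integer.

Eccentricity of each node (its greatest distance to any other): L:2, M:3, N:3, O:2, P:2, Q:2.
The maximum eccentricity is 3, realized for instance by the pair M–N via M – L – P – N. So the diameter is 3.

3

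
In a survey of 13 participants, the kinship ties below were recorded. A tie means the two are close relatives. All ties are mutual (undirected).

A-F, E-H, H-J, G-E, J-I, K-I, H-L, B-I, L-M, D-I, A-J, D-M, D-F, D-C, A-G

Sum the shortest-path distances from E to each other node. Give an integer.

34

Distances from E: A:2, B:4, C:5, D:4, F:3, G:1, H:1, I:3, J:2, K:4, L:2, M:3.
Sum = 2 + 4 + 5 + 4 + 3 + 1 + 1 + 3 + 2 + 4 + 2 + 3 = 34.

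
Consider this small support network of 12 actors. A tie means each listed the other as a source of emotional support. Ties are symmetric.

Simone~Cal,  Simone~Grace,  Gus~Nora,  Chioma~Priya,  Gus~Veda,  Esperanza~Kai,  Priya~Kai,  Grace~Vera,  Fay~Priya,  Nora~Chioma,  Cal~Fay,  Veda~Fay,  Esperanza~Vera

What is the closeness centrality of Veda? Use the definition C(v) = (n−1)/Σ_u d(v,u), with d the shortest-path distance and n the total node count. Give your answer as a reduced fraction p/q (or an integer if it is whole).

11/30

Distances from Veda: Cal:2, Chioma:3, Esperanza:4, Fay:1, Grace:4, Gus:1, Kai:3, Nora:2, Priya:2, Simone:3, Vera:5. Sum = 30.
n = 12, so closeness = 11/30.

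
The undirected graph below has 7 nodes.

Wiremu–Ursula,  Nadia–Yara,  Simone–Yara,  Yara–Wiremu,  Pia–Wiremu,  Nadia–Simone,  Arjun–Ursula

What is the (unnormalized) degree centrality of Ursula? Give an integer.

Ursula is directly tied to Arjun and Wiremu. That is 2 neighbors, so the degree of Ursula is 2.

2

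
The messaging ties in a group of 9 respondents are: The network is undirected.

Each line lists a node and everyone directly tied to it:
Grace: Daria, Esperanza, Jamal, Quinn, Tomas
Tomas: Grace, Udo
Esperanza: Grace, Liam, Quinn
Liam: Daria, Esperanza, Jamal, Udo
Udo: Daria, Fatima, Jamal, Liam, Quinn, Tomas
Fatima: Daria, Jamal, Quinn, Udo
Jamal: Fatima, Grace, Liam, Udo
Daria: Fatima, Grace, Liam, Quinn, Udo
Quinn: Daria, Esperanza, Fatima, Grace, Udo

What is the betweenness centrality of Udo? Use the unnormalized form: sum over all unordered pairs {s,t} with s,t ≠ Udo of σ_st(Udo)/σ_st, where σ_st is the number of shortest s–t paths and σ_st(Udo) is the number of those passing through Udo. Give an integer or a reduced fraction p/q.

Pairs whose geodesics pass through Udo — Fatima–Tomas: 1; Fatima–Liam: 1/3; Quinn–Tomas: 1/2; Quinn–Jamal: 1/3; Quinn–Liam: 1/3; Tomas–Jamal: 1/2; Tomas–Daria: 1/2; Tomas–Liam: 1; Jamal–Daria: 1/4.
All other pairs contribute 0.
Summing the contributions gives betweenness(Udo) = 19/4.

19/4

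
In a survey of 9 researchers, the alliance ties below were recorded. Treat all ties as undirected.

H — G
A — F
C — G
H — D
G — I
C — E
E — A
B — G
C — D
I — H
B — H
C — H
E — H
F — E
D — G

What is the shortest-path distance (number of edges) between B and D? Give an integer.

One shortest route is B – H – D, which uses 2 edges, and B and D are not directly tied, so nothing shorter exists. So d(B,D) = 2.

2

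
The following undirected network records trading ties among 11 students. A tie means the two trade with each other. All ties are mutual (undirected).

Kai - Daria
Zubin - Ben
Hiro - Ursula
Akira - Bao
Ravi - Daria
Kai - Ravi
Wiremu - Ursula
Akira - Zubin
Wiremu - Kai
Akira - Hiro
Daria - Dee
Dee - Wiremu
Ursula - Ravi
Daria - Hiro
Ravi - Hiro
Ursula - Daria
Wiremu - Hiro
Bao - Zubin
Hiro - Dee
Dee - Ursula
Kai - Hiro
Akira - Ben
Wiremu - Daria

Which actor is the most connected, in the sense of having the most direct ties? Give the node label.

Degrees — Akira:4, Bao:2, Ben:2, Daria:6, Dee:4, Hiro:7, Kai:4, Ravi:4, Ursula:5, Wiremu:5, Zubin:3.
The maximum is 7, attained only by Hiro.

Hiro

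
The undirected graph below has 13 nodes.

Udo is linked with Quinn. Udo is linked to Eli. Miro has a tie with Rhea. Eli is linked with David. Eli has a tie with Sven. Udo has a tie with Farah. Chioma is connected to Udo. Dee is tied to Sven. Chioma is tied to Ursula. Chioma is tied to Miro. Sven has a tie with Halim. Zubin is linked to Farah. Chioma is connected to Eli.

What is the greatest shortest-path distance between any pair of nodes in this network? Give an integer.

5

Eccentricity of each node (its greatest distance to any other): Chioma:3, David:4, Dee:5, Eli:3, Farah:4, Halim:5, Miro:4, Quinn:4, Rhea:5, Sven:4, Udo:3, Ursula:4, Zubin:5.
The maximum eccentricity is 5, realized for instance by the pair Zubin–Rhea via Zubin – Farah – Udo – Chioma – Miro – Rhea. So the diameter is 5.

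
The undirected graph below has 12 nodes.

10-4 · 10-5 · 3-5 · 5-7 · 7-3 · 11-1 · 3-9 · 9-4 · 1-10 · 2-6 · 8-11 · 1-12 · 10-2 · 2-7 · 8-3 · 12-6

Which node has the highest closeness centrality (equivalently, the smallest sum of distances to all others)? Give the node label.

10

Farness (sum of distances to all others) for each node — 1:22, 2:22, 3:22, 4:25, 5:22, 6:28, 7:23, 8:26, 9:27, 10:19, 11:26, 12:28.
The smallest farness is 19, for 10, so 10 has the highest closeness.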